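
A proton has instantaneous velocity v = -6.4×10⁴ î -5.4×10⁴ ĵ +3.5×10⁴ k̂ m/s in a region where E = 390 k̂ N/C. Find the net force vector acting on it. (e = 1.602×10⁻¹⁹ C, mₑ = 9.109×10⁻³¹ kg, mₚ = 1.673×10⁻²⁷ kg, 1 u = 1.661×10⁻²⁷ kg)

Only an electric field acts, so F = qE = (1.602×10⁻¹⁹ C)·(0, 0, 390) = (0, 0, 6.25×10⁻¹⁷) N.

F ≈ (0, 0, 6.25×10⁻¹⁷) N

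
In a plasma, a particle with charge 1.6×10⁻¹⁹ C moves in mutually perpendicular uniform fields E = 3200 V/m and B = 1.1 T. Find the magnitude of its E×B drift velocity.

v_d ≈ 2900 m/s

The E×B drift speed is v_d = E/B.
v_d = 3200/1.1 = 2900 m/s.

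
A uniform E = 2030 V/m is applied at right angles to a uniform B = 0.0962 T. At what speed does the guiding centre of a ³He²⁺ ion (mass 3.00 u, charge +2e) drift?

In crossed fields the guiding centre drifts at v_d = |E×B|/B² = E/B, independent of charge and mass.
v_d = 2030/0.0962 = 2.11×10⁴ m/s.

v_d ≈ 2.11×10⁴ m/s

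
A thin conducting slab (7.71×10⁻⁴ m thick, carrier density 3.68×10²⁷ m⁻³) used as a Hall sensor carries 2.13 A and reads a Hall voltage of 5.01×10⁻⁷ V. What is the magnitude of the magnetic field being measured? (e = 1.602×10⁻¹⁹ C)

B ≈ 0.107 T

From V_H = IB/(n e t), B = V_H n e t / I.
B = (5.01×10⁻⁷)(3.68×10²⁷)(1.602×10⁻¹⁹)(7.71×10⁻⁴)/2.13 ≈ 0.107 T.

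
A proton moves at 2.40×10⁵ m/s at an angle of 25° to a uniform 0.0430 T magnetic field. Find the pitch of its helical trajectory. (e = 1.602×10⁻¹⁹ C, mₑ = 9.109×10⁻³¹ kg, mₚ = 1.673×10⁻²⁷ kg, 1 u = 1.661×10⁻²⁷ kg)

p ≈ 0.332 m

v∥ = v cosθ = 2.40×10⁵·cos25° ≈ 2.175×10⁵ m/s.
T = 2πm/(|q|B) = 2π(1.673×10⁻²⁷)/((1.602×10⁻¹⁹)(0.0430)) ≈ 1.526×10⁻⁶ s.
pitch = v∥ T = (2.175×10⁵)(1.526×10⁻⁶) ≈ 0.332 m.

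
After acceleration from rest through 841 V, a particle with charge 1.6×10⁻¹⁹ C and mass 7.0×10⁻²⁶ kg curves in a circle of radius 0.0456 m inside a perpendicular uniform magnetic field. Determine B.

v = √(2|q|V/m) = √(2·1.6×10⁻¹⁹·841/7.0×10⁻²⁶) ≈ 6.200×10⁴ m/s.
B = mv/(|q|r) = (7.0×10⁻²⁶)(6.200×10⁴)/((1.6×10⁻¹⁹)(0.0456)) ≈ 0.595 T.

B ≈ 0.595 T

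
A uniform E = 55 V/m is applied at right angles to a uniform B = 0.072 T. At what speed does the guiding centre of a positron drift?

The steady drift has the magnetic force balancing the electric force, so v_d = E/B.
v_d = 55/0.072 = 760 m/s.

v_d ≈ 760 m/s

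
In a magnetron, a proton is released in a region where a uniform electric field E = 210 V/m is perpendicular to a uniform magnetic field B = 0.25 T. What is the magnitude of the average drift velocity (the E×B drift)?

The steady drift has the magnetic force balancing the electric force, so v_d = E/B.
v_d = 210/0.25 = 840 m/s.

v_d ≈ 840 m/s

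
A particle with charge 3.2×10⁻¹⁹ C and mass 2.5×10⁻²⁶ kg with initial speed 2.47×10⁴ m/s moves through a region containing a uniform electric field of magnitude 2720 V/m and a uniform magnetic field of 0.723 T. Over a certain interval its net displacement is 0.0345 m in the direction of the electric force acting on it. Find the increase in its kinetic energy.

The magnetic force is always ⟂ v and does no work; only the electric force changes KE.
ΔKE = F_E · d = |q|E d = (3.2×10⁻¹⁹)(2720)(0.0345) ≈ 3.00×10⁻¹⁷ J.

ΔKE ≈ 3.00×10⁻¹⁷ J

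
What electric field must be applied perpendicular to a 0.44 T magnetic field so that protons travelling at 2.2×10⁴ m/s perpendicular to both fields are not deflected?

For straight-line motion qE = qvB, so E = vB.
E = 2.2×10⁴ × 0.44 = 9700 V/m.

E = 9700 V/m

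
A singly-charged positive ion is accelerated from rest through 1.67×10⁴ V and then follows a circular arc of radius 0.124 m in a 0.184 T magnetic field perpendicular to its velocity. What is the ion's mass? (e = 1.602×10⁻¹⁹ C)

Combine |q|V = ½mv² and r = mv/(|q|B): eliminate v to get m = qB²r²/(2V).
m = (1.602×10⁻¹⁹)(0.184)²(0.124)²/(2·1.67×10⁴) ≈ 2.50×10⁻²⁷ kg.

m ≈ 2.50×10⁻²⁷ kg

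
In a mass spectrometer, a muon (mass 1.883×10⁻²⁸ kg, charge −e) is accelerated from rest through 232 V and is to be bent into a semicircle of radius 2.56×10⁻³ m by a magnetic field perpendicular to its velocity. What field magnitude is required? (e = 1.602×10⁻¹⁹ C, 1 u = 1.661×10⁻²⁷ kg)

v = √(2|q|V/m) = √(2·1.602×10⁻¹⁹·232/1.883×10⁻²⁸) ≈ 6.283×10⁵ m/s.
B = mv/(|q|r) = (1.883×10⁻²⁸)(6.283×10⁵)/((1.602×10⁻¹⁹)(2.56×10⁻³)) ≈ 0.288 T.

B ≈ 0.288 T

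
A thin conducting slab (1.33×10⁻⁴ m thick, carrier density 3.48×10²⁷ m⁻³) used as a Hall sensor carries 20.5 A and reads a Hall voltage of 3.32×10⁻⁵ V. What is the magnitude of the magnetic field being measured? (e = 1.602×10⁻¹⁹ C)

From V_H = IB/(n e t), B = V_H n e t / I.
B = (3.32×10⁻⁵)(3.48×10²⁷)(1.602×10⁻¹⁹)(1.33×10⁻⁴)/20.5 ≈ 0.120 T.

B ≈ 0.120 T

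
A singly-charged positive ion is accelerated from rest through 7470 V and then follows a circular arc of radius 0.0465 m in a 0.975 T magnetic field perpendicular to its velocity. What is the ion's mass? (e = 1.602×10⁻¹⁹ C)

m ≈ 2.20×10⁻²⁶ kg

Combine |q|V = ½mv² and r = mv/(|q|B): eliminate v to get m = qB²r²/(2V).
m = (1.602×10⁻¹⁹)(0.975)²(0.0465)²/(2·7470) ≈ 2.20×10⁻²⁶ kg.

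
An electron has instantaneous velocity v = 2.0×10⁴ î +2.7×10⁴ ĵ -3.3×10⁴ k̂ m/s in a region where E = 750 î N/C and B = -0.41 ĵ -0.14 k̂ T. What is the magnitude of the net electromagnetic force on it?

v×B = (-1.73×10⁴, 2800, -8200) N/C.
E + v×B = (-1.66×10⁴, 2800, -8200) N/C.
F = q(E + v×B) = (−1.602×10⁻¹⁹ C)·(-1.66×10⁴, 2800, -8200) = (2.65×10⁻¹⁵, -4.49×10⁻¹⁶, 1.31×10⁻¹⁵) N.
|F| = 2.99×10⁻¹⁵ N.

|F| ≈ 2.99×10⁻¹⁵ N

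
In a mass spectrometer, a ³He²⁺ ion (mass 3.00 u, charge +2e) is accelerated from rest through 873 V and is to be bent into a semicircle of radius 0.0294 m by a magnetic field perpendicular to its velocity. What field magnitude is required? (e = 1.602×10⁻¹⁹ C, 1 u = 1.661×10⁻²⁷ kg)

v = √(2|q|V/m) = √(2·3.204×10⁻¹⁹·873/4.983×10⁻²⁷) ≈ 3.351×10⁵ m/s.
B = mv/(|q|r) = (4.983×10⁻²⁷)(3.351×10⁵)/((3.204×10⁻¹⁹)(0.0294)) ≈ 0.177 T.

B ≈ 0.177 T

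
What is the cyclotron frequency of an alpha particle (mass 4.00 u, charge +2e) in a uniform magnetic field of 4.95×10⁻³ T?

f = |q|B/(2πm).
f = (3.204×10⁻¹⁹)(4.95×10⁻³)/(2π·6.644×10⁻²⁷) ≈ 3.80×10⁴ Hz.

f ≈ 3.80×10⁴ Hz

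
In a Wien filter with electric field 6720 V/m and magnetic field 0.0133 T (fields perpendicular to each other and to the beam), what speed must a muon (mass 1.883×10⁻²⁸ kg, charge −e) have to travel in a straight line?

v = 5.05×10⁵ m/s

For undeflected motion the electric and magnetic forces balance: qE = qvB.
v = E/B = 6720/0.0133 = 5.05×10⁵ m/s.
The result is independent of the particle's charge and mass.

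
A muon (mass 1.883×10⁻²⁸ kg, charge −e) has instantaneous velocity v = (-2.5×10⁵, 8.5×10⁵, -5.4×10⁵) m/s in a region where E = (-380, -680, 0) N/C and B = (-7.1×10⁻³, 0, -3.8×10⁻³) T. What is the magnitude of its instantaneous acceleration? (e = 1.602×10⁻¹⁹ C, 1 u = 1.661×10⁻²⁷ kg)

v×B = (-3230, 2880, 6040) N/C.
E + v×B = (-3610, 2200, 6040) N/C.
F = q(E + v×B) = (−1.602×10⁻¹⁹ C)·(-3610, 2200, 6040) = (5.78×10⁻¹⁶, -3.53×10⁻¹⁶, -9.67×10⁻¹⁶) N.
|a| = |F|/m = 1.181×10⁻¹⁵/1.883×10⁻²⁸ ≈ 6.27×10¹² m/s².

|a| ≈ 6.27×10¹² m/s²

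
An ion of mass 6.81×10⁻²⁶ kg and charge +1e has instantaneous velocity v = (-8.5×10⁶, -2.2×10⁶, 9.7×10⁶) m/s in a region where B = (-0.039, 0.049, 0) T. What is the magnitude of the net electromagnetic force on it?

|F| ≈ 1.26×10⁻¹³ N

v×B = (-4.75×10⁵, -3.78×10⁵, -5.02×10⁵) N/C.
F = q v×B = (1.602×10⁻¹⁹ C)·(-4.75×10⁵, -3.78×10⁵, -5.02×10⁵) = (-7.61×10⁻¹⁴, -6.06×10⁻¹⁴, -8.05×10⁻¹⁴) N.
|F| = 1.26×10⁻¹³ N.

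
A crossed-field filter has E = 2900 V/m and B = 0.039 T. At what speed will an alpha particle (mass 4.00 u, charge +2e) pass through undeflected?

For undeflected motion the electric and magnetic forces balance: qE = qvB.
v = E/B = 2900/0.039 = 7.4×10⁴ m/s.

v = 7.4×10⁴ m/s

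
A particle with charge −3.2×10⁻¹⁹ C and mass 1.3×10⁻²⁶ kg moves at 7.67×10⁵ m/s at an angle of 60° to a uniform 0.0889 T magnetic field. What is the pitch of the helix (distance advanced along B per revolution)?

v∥ = v cosθ = 7.67×10⁵·cos60° ≈ 3.835×10⁵ m/s.
T = 2πm/(|q|B) = 2π(1.3×10⁻²⁶)/((3.2×10⁻¹⁹)(0.0889)) ≈ 2.871×10⁻⁶ s.
pitch = v∥ T = (3.835×10⁵)(2.871×10⁻⁶) ≈ 1.10 m.

p ≈ 1.10 m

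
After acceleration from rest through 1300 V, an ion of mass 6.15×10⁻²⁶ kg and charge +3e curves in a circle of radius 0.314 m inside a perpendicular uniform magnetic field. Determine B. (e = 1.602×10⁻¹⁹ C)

B ≈ 0.0581 T

v = √(2|q|V/m) = √(2·4.806×10⁻¹⁹·1300/6.15×10⁻²⁶) ≈ 1.425×10⁵ m/s.
B = mv/(|q|r) = (6.15×10⁻²⁶)(1.425×10⁵)/((4.806×10⁻¹⁹)(0.314)) ≈ 0.0581 T.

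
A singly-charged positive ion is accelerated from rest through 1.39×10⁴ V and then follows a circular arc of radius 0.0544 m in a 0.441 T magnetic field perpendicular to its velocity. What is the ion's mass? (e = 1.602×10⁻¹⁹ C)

Combine |q|V = ½mv² and r = mv/(|q|B): eliminate v to get m = qB²r²/(2V).
m = (1.602×10⁻¹⁹)(0.441)²(0.0544)²/(2·1.39×10⁴) ≈ 3.32×10⁻²⁷ kg.

m ≈ 3.32×10⁻²⁷ kg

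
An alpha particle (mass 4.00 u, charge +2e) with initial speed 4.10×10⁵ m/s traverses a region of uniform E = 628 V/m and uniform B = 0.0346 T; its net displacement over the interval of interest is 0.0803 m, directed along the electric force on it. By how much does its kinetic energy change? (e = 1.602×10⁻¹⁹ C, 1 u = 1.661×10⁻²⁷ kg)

ΔKE ≈ 1.62×10⁻¹⁷ J

The magnetic force is always ⟂ v and does no work; only the electric force changes KE.
ΔKE = F_E · d = |q|E d = (3.204×10⁻¹⁹)(628)(0.0803) ≈ 1.62×10⁻¹⁷ J.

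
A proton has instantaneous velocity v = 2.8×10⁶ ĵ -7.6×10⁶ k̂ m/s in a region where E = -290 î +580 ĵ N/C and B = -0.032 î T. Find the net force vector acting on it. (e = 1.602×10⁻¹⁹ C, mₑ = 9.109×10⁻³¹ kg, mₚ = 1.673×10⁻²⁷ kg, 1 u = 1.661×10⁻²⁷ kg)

v×B = (0, 2.43×10⁵, 8.96×10⁴) N/C.
E + v×B = (-290, 2.44×10⁵, 8.96×10⁴) N/C.
F = q(E + v×B) = (1.602×10⁻¹⁹ C)·(-290, 2.44×10⁵, 8.96×10⁴) = (-4.65×10⁻¹⁷, 3.91×10⁻¹⁴, 1.44×10⁻¹⁴) N.

F ≈ (-4.65×10⁻¹⁷, 3.91×10⁻¹⁴, 1.44×10⁻¹⁴) N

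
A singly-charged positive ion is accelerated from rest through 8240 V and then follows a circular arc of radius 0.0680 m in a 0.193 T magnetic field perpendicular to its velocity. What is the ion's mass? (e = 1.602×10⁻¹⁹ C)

m ≈ 1.67×10⁻²⁷ kg

Combine |q|V = ½mv² and r = mv/(|q|B): eliminate v to get m = qB²r²/(2V).
m = (1.602×10⁻¹⁹)(0.193)²(0.0680)²/(2·8240) ≈ 1.67×10⁻²⁷ kg.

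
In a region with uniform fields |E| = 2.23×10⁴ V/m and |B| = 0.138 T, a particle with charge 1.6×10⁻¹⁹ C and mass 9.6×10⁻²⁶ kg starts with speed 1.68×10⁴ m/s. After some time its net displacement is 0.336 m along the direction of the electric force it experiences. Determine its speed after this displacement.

v_f ≈ 1.59×10⁵ m/s

B does no work; ΔKE = |q|E d.
½mv_f² = ½mv₀² + |q|Ed = ½(9.6×10⁻²⁶)(1.68×10⁴)² + (1.6×10⁻¹⁹)(2.23×10⁴)(0.336) ≈ 1.355×10⁻¹⁷ J + 1.199×10⁻¹⁵ J ≈ 1.212×10⁻¹⁵ J.
v_f = √(2·1.212×10⁻¹⁵/9.6×10⁻²⁶) ≈ 1.59×10⁵ m/s.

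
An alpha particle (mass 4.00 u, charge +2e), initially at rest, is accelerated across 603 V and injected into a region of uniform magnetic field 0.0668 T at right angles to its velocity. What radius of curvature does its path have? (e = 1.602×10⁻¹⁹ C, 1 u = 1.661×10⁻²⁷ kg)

r ≈ 0.0749 m

Acceleration: |q|V = ½mv² ⇒ v = √(2|q|V/m) = √(2·3.204×10⁻¹⁹·603/6.644×10⁻²⁷) ≈ 2.412×10⁵ m/s.
In the field: r = mv/(|q|B) = (6.644×10⁻²⁷)(2.412×10⁵)/((3.204×10⁻¹⁹)(0.0668)) ≈ 0.0749 m.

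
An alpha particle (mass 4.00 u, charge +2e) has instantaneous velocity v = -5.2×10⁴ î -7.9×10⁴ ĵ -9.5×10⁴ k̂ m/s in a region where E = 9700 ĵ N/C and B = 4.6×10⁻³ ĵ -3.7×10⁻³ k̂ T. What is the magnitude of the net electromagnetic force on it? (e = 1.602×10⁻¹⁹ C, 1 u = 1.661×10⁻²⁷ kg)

|F| ≈ 3.06×10⁻¹⁵ N

v×B = (729, -192, -239) N/C.
E + v×B = (729, 9510, -239) N/C.
F = q(E + v×B) = (3.204×10⁻¹⁹ C)·(729, 9510, -239) = (2.34×10⁻¹⁶, 3.05×10⁻¹⁵, -7.66×10⁻¹⁷) N.
|F| = 3.06×10⁻¹⁵ N.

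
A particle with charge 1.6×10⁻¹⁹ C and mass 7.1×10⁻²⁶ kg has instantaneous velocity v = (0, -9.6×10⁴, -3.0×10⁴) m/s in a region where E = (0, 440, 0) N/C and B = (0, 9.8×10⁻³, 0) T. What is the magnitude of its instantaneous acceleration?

|a| ≈ 1.19×10⁹ m/s²

v×B = (294, 0, 0) N/C.
E + v×B = (294, 440, 0) N/C.
F = q(E + v×B) = (1.6×10⁻¹⁹ C)·(294, 440, 0) = (4.70×10⁻¹⁷, 7.04×10⁻¹⁷, 0) N.
|a| = |F|/m = 8.467×10⁻¹⁷/7.1×10⁻²⁶ ≈ 1.19×10⁹ m/s².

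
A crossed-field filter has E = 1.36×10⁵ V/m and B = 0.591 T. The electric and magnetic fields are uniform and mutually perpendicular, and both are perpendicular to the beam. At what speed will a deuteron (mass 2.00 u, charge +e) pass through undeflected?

v = 2.30×10⁵ m/s

For undeflected motion the electric and magnetic forces balance: qE = qvB.
v = E/B = 1.36×10⁵/0.591 = 2.30×10⁵ m/s.
The result is independent of the particle's charge and mass.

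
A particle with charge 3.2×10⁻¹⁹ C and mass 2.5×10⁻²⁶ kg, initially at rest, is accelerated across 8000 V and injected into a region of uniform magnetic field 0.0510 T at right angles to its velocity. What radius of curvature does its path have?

r ≈ 0.693 m

Acceleration: |q|V = ½mv² ⇒ v = √(2|q|V/m) = √(2·3.2×10⁻¹⁹·8000/2.5×10⁻²⁶) ≈ 4.525×10⁵ m/s.
In the field: r = mv/(|q|B) = (2.5×10⁻²⁶)(4.525×10⁵)/((3.2×10⁻¹⁹)(0.0510)) ≈ 0.693 m.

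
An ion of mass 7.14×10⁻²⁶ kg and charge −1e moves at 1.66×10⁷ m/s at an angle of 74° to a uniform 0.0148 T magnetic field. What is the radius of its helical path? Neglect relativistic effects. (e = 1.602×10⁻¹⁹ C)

r ≈ 481 m

v⊥ = v sinθ = 1.66×10⁷·sin74° ≈ 1.596×10⁷ m/s.
r = m v⊥/(|q|B) = (7.14×10⁻²⁶)(1.596×10⁷)/((1.602×10⁻¹⁹)(0.0148)) ≈ 481 m.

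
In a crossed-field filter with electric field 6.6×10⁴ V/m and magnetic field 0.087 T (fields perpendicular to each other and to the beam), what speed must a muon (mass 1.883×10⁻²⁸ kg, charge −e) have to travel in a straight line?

For undeflected motion the electric and magnetic forces balance: qE = qvB.
v = E/B = 6.6×10⁴/0.087 = 7.6×10⁵ m/s.
The result is independent of the particle's charge and mass.

v = 7.6×10⁵ m/s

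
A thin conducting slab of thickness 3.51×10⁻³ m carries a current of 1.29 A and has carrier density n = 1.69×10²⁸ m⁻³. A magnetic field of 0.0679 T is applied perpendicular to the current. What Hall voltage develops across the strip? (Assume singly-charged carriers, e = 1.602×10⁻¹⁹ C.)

V_H = IB/(n e t).
V_H = (1.29)(0.0679)/((1.69×10²⁸)(1.602×10⁻¹⁹)(3.51×10⁻³)) ≈ 9.22×10⁻⁹ V.

V_H ≈ 9.22×10⁻⁹ V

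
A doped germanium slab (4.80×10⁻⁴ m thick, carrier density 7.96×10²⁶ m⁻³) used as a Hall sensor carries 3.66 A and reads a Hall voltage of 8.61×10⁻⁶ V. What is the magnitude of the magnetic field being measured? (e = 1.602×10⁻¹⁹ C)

B ≈ 0.144 T

From V_H = IB/(n e t), B = V_H n e t / I.
B = (8.61×10⁻⁶)(7.96×10²⁶)(1.602×10⁻¹⁹)(4.80×10⁻⁴)/3.66 ≈ 0.144 T.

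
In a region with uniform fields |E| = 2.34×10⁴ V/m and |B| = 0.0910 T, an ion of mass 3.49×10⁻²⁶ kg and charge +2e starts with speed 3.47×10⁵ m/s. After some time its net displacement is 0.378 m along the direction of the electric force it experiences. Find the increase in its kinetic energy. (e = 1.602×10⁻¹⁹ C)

ΔKE ≈ 2.83×10⁻¹⁵ J

The magnetic force is always ⟂ v and does no work; only the electric force changes KE.
ΔKE = F_E · d = |q|E d = (3.204×10⁻¹⁹)(2.34×10⁴)(0.378) ≈ 2.83×10⁻¹⁵ J.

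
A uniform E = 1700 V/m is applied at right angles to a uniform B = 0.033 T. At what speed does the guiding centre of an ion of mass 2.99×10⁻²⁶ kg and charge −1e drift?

v_d ≈ 5.2×10⁴ m/s

The steady drift has the magnetic force balancing the electric force, so v_d = E/B.
v_d = 1700/0.033 = 5.2×10⁴ m/s.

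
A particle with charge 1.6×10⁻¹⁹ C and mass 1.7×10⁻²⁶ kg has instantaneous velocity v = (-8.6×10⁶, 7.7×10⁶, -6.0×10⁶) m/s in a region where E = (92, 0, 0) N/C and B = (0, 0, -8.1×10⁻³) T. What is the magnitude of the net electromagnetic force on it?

v×B = (-6.24×10⁴, -6.97×10⁴, 0) N/C.
E + v×B = (-6.23×10⁴, -6.97×10⁴, 0) N/C.
F = q(E + v×B) = (1.6×10⁻¹⁹ C)·(-6.23×10⁴, -6.97×10⁴, 0) = (-9.96×10⁻¹⁵, -1.11×10⁻¹⁴, 0) N.
|F| = 1.50×10⁻¹⁴ N.

|F| ≈ 1.50×10⁻¹⁴ N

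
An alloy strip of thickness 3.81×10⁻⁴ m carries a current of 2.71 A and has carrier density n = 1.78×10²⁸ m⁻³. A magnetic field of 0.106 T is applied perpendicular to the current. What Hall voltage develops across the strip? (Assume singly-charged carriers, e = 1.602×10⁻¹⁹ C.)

V_H = IB/(n e t).
V_H = (2.71)(0.106)/((1.78×10²⁸)(1.602×10⁻¹⁹)(3.81×10⁻⁴)) ≈ 2.64×10⁻⁷ V.

V_H ≈ 2.64×10⁻⁷ V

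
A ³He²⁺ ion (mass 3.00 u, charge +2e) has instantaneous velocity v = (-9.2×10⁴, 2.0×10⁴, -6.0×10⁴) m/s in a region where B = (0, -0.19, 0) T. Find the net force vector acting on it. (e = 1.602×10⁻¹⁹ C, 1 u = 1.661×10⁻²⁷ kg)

F ≈ (-3.65×10⁻¹⁵, 0, 5.60×10⁻¹⁵) N

v×B = (-1.14×10⁴, 0, 1.75×10⁴) N/C.
F = q v×B = (3.204×10⁻¹⁹ C)·(-1.14×10⁴, 0, 1.75×10⁴) = (-3.65×10⁻¹⁵, 0, 5.60×10⁻¹⁵) N.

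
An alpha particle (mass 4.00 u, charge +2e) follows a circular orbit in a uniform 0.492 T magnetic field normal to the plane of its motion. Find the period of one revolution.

T ≈ 2.65×10⁻⁷ s

The cyclotron period depends only on m, q, B: T = 2πm/(|q|B).
T = 2π(6.644×10⁻²⁷)/((3.204×10⁻¹⁹)(0.492)) ≈ 2.65×10⁻⁷ s.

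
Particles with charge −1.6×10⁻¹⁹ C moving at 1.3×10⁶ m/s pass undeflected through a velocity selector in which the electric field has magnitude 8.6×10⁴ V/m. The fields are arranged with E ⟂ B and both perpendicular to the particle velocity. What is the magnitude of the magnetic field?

Balance of forces in the selector: qE = qvB ⇒ B = E/v.
B = 8.6×10⁴/1.3×10⁶ = 0.066 T.

B = 0.066 T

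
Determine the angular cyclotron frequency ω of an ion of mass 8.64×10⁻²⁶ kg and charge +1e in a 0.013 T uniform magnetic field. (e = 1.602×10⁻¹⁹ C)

ω = |q|B/m.
ω = (1.602×10⁻¹⁹)(0.013)/8.64×10⁻²⁶ ≈ 2.4×10⁴ rad/s.

ω ≈ 2.4×10⁴ rad/s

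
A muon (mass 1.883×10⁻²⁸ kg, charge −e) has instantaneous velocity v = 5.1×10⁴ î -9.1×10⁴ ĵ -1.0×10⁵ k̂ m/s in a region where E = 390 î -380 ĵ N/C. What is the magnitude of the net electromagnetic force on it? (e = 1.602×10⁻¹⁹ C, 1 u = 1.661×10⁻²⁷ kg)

|F| ≈ 8.72×10⁻¹⁷ N

Only an electric field acts, so F = qE = (−1.602×10⁻¹⁹ C)·(390, -380, 0) = (-6.25×10⁻¹⁷, 6.09×10⁻¹⁷, 0) N.
|F| = 8.72×10⁻¹⁷ N.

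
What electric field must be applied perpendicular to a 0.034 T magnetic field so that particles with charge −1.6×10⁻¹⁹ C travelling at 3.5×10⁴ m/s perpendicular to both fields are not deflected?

For straight-line motion qE = qvB, so E = vB.
E = 3.5×10⁴ × 0.034 = 1200 V/m.

E = 1200 V/m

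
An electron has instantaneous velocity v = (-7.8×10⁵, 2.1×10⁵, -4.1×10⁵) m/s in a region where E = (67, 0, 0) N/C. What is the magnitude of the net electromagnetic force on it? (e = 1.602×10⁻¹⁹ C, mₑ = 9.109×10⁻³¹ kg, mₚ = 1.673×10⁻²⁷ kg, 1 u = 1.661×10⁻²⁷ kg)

|F| ≈ 1.07×10⁻¹⁷ N

Only an electric field acts, so F = qE = (−1.602×10⁻¹⁹ C)·(67.0, 0, 0) = (-1.07×10⁻¹⁷, 0, 0) N.
|F| = 1.07×10⁻¹⁷ N.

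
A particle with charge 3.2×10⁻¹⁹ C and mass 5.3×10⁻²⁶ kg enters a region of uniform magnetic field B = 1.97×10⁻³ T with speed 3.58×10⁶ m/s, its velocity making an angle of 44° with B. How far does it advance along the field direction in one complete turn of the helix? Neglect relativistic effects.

p ≈ 1360 m

v∥ = v cosθ = 3.58×10⁶·cos44° ≈ 2.575×10⁶ m/s.
T = 2πm/(|q|B) = 2π(5.3×10⁻²⁶)/((3.2×10⁻¹⁹)(1.97×10⁻³)) ≈ 5.283×10⁻⁴ s.
pitch = v∥ T = (2.575×10⁶)(5.283×10⁻⁴) ≈ 1360 m.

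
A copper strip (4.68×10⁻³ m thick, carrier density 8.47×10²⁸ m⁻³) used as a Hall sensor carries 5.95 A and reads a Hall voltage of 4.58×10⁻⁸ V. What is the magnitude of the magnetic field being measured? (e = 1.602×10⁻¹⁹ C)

B ≈ 0.489 T

From V_H = IB/(n e t), B = V_H n e t / I.
B = (4.58×10⁻⁸)(8.47×10²⁸)(1.602×10⁻¹⁹)(4.68×10⁻³)/5.95 ≈ 0.489 T.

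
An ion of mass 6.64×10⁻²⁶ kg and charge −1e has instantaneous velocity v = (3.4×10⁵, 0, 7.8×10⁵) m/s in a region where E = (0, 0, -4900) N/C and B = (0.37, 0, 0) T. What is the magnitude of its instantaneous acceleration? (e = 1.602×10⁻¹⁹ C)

v×B = (0, 2.89×10⁵, 0) N/C.
E + v×B = (0, 2.89×10⁵, -4900) N/C.
F = q(E + v×B) = (−1.602×10⁻¹⁹ C)·(0, 2.89×10⁵, -4900) = (0, -4.62×10⁻¹⁴, 7.85×10⁻¹⁶) N.
|a| = |F|/m = 4.624×10⁻¹⁴/6.64×10⁻²⁶ ≈ 6.96×10¹¹ m/s².

|a| ≈ 6.96×10¹¹ m/s²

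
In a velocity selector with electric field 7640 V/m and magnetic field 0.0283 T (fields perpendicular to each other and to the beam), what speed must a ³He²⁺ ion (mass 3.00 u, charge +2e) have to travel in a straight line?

v = 2.70×10⁵ m/s

For undeflected motion the electric and magnetic forces balance: qE = qvB.
v = E/B = 7640/0.0283 = 2.70×10⁵ m/s.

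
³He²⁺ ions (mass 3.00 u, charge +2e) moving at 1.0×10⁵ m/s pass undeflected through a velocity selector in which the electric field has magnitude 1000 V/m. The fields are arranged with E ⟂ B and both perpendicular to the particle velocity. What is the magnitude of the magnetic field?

B = 0.010 T

Balance of forces in the selector: qE = qvB ⇒ B = E/v.
B = 1000/1.0×10⁵ = 0.010 T.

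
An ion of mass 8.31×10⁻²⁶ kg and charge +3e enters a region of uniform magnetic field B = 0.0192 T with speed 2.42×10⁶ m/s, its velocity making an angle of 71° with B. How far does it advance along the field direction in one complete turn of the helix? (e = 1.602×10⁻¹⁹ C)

v∥ = v cosθ = 2.42×10⁶·cos71° ≈ 7.879×10⁵ m/s.
T = 2πm/(|q|B) = 2π(8.31×10⁻²⁶)/((4.806×10⁻¹⁹)(0.0192)) ≈ 5.658×10⁻⁵ s.
pitch = v∥ T = (7.879×10⁵)(5.658×10⁻⁵) ≈ 44.6 m.

p ≈ 44.6 m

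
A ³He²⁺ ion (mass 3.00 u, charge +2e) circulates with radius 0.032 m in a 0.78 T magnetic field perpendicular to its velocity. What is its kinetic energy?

KE ≈ 4.0×10⁴ eV

v = |q|Br/m, then KE = ½mv² = (qBr)²/(2m).
v = (3.204×10⁻¹⁹)(0.78)(0.032)/4.983×10⁻²⁷ ≈ 1.605×10⁶ m/s.
KE = ½(4.983×10⁻²⁷)(1.605×10⁶)² ≈ 6.4×10⁻¹⁵ J = 4.0×10⁴ eV.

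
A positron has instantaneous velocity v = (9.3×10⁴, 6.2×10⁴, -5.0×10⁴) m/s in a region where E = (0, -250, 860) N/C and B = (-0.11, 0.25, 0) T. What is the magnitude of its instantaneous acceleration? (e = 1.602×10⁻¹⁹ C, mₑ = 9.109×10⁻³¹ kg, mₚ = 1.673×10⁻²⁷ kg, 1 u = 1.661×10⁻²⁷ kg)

v×B = (1.25×10⁴, 5500, 3.01×10⁴) N/C.
E + v×B = (1.25×10⁴, 5250, 3.09×10⁴) N/C.
F = q(E + v×B) = (1.602×10⁻¹⁹ C)·(1.25×10⁴, 5250, 3.09×10⁴) = (2.00×10⁻¹⁵, 8.41×10⁻¹⁶, 4.95×10⁻¹⁵) N.
|a| = |F|/m = 5.410×10⁻¹⁵/9.109×10⁻³¹ ≈ 5.94×10¹⁵ m/s².

|a| ≈ 5.94×10¹⁵ m/s²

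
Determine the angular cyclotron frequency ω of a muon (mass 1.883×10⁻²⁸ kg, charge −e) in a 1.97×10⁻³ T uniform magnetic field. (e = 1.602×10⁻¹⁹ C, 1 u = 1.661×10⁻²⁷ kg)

ω = |q|B/m.
ω = (1.602×10⁻¹⁹)(1.97×10⁻³)/1.883×10⁻²⁸ ≈ 1.68×10⁶ rad/s.

ω ≈ 1.68×10⁶ rad/s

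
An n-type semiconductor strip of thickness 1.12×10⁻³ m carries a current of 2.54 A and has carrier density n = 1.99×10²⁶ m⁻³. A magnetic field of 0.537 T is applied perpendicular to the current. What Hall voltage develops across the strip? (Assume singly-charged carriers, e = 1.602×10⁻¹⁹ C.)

V_H = IB/(n e t).
V_H = (2.54)(0.537)/((1.99×10²⁶)(1.602×10⁻¹⁹)(1.12×10⁻³)) ≈ 3.82×10⁻⁵ V.

V_H ≈ 3.82×10⁻⁵ V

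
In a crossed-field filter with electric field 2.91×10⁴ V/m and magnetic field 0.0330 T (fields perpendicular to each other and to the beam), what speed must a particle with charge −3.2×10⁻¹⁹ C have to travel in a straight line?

For undeflected motion the electric and magnetic forces balance: qE = qvB.
v = E/B = 2.91×10⁴/0.0330 = 8.82×10⁵ m/s.

v = 8.82×10⁵ m/s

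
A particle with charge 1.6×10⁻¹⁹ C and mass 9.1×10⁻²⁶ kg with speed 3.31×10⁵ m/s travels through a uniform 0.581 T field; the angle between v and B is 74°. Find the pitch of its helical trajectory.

p ≈ 0.561 m

v∥ = v cosθ = 3.31×10⁵·cos74° ≈ 9.124×10⁴ m/s.
T = 2πm/(|q|B) = 2π(9.1×10⁻²⁶)/((1.6×10⁻¹⁹)(0.581)) ≈ 6.151×10⁻⁶ s.
pitch = v∥ T = (9.124×10⁴)(6.151×10⁻⁶) ≈ 0.561 m.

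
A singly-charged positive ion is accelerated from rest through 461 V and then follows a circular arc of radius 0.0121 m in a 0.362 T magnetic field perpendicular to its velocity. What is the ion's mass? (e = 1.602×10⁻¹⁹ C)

m ≈ 3.33×10⁻²⁷ kg

Combine |q|V = ½mv² and r = mv/(|q|B): eliminate v to get m = qB²r²/(2V).
m = (1.602×10⁻¹⁹)(0.362)²(0.0121)²/(2·461) ≈ 3.33×10⁻²⁷ kg.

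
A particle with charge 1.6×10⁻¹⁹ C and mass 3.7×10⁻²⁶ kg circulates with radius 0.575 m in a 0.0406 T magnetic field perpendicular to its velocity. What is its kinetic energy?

KE ≈ 1.89×10⁻¹⁶ J

v = |q|Br/m, then KE = ½mv² = (qBr)²/(2m).
v = (1.6×10⁻¹⁹)(0.0406)(0.575)/3.7×10⁻²⁶ ≈ 1.010×10⁵ m/s.
KE = ½(3.7×10⁻²⁶)(1.010×10⁵)² ≈ 1.89×10⁻¹⁶ J.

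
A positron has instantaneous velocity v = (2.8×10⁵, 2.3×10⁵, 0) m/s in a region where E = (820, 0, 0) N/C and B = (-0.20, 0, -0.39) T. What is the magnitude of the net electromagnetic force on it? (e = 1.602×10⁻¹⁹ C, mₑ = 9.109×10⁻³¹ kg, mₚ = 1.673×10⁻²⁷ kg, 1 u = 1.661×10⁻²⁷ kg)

v×B = (-8.97×10⁴, 1.09×10⁵, 4.60×10⁴) N/C.
E + v×B = (-8.89×10⁴, 1.09×10⁵, 4.60×10⁴) N/C.
F = q(E + v×B) = (1.602×10⁻¹⁹ C)·(-8.89×10⁴, 1.09×10⁵, 4.60×10⁴) = (-1.42×10⁻¹⁴, 1.75×10⁻¹⁴, 7.37×10⁻¹⁵) N.
|F| = 2.37×10⁻¹⁴ N.

|F| ≈ 2.37×10⁻¹⁴ N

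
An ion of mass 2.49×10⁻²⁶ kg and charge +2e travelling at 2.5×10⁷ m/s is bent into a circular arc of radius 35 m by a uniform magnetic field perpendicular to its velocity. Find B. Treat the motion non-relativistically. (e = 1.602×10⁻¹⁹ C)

B ≈ 0.056 T

From |q|vB = mv²/r, B = mv/(|q|r).
B = (2.49×10⁻²⁶)(2.5×10⁷)/((3.204×10⁻¹⁹)(35)) ≈ 0.056 T.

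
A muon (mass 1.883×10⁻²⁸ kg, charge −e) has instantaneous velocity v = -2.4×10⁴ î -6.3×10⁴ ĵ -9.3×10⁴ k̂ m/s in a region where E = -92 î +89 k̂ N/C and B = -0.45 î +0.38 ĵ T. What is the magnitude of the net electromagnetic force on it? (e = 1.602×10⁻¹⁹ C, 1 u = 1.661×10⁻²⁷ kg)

v×B = (3.53×10⁴, 4.18×10⁴, -3.75×10⁴) N/C.
E + v×B = (3.52×10⁴, 4.18×10⁴, -3.74×10⁴) N/C.
F = q(E + v×B) = (−1.602×10⁻¹⁹ C)·(3.52×10⁴, 4.18×10⁴, -3.74×10⁴) = (-5.65×10⁻¹⁵, -6.70×10⁻¹⁵, 5.99×10⁻¹⁵) N.
|F| = 1.06×10⁻¹⁴ N.

|F| ≈ 1.06×10⁻¹⁴ N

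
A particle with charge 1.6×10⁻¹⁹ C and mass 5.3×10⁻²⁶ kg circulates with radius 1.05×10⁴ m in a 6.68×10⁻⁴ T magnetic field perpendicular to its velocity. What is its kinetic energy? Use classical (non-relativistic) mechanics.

KE ≈ 1.19×10⁻¹¹ J

v = |q|Br/m, then KE = ½mv² = (qBr)²/(2m).
v = (1.6×10⁻¹⁹)(6.68×10⁻⁴)(1.05×10⁴)/5.3×10⁻²⁶ ≈ 2.117×10⁷ m/s.
KE = ½(5.3×10⁻²⁶)(2.117×10⁷)² ≈ 1.19×10⁻¹¹ J.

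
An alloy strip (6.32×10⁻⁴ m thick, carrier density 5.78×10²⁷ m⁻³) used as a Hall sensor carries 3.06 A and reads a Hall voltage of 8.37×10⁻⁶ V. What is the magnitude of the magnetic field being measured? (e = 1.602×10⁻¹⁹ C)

B ≈ 1.60 T

From V_H = IB/(n e t), B = V_H n e t / I.
B = (8.37×10⁻⁶)(5.78×10²⁷)(1.602×10⁻¹⁹)(6.32×10⁻⁴)/3.06 ≈ 1.60 T.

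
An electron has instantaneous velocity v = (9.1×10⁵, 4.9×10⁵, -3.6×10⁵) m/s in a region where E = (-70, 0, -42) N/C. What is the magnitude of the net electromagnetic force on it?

Only an electric field acts, so F = qE = (−1.602×10⁻¹⁹ C)·(-70.0, 0, -42.0) = (1.12×10⁻¹⁷, 0, 6.73×10⁻¹⁸) N.
|F| = 1.31×10⁻¹⁷ N.

|F| ≈ 1.31×10⁻¹⁷ N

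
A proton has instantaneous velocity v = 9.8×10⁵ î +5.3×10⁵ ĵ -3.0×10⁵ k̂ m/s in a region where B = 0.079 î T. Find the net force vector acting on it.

v×B = (0, -2.37×10⁴, -4.19×10⁴) N/C.
F = q v×B = (1.602×10⁻¹⁹ C)·(0, -2.37×10⁴, -4.19×10⁴) = (0, -3.80×10⁻¹⁵, -6.71×10⁻¹⁵) N.

F ≈ (0, -3.80×10⁻¹⁵, -6.71×10⁻¹⁵) N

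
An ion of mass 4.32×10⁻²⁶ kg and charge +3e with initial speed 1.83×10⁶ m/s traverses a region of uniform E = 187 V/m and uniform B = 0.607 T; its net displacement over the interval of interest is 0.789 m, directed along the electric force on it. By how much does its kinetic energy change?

The magnetic force is always ⟂ v and does no work; only the electric force changes KE.
ΔKE = F_E · d = |q|E d = (4.806×10⁻¹⁹)(187)(0.789) ≈ 7.09×10⁻¹⁷ J.

ΔKE ≈ 7.09×10⁻¹⁷ J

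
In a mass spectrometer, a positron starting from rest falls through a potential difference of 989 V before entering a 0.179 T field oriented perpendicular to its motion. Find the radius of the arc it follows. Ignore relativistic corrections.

r ≈ 5.92×10⁻⁴ m

Acceleration: |q|V = ½mv² ⇒ v = √(2|q|V/m) = √(2·1.602×10⁻¹⁹·989/9.109×10⁻³¹) ≈ 1.865×10⁷ m/s.
In the field: r = mv/(|q|B) = (9.109×10⁻³¹)(1.865×10⁷)/((1.602×10⁻¹⁹)(0.179)) ≈ 5.92×10⁻⁴ m.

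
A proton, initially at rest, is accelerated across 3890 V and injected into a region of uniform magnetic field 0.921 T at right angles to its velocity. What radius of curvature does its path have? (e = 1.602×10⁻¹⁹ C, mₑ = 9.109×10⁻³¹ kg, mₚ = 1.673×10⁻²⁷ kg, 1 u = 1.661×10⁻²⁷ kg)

Acceleration: |q|V = ½mv² ⇒ v = √(2|q|V/m) = √(2·1.602×10⁻¹⁹·3890/1.673×10⁻²⁷) ≈ 8.631×10⁵ m/s.
In the field: r = mv/(|q|B) = (1.673×10⁻²⁷)(8.631×10⁵)/((1.602×10⁻¹⁹)(0.921)) ≈ 9.79×10⁻³ m.

r ≈ 9.79×10⁻³ m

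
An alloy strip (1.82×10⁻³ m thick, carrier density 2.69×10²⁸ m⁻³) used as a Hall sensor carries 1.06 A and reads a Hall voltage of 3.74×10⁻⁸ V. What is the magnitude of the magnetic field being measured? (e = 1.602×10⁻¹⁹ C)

B ≈ 0.277 T

From V_H = IB/(n e t), B = V_H n e t / I.
B = (3.74×10⁻⁸)(2.69×10²⁸)(1.602×10⁻¹⁹)(1.82×10⁻³)/1.06 ≈ 0.277 T.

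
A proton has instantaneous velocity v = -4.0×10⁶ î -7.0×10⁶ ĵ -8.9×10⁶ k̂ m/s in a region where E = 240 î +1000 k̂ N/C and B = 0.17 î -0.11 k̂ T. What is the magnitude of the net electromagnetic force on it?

v×B = (7.70×10⁵, -1.95×10⁶, 1.19×10⁶) N/C.
E + v×B = (7.70×10⁵, -1.95×10⁶, 1.19×10⁶) N/C.
F = q(E + v×B) = (1.602×10⁻¹⁹ C)·(7.70×10⁵, -1.95×10⁶, 1.19×10⁶) = (1.23×10⁻¹³, -3.13×10⁻¹³, 1.91×10⁻¹³) N.
|F| = 3.87×10⁻¹³ N.

|F| ≈ 3.87×10⁻¹³ N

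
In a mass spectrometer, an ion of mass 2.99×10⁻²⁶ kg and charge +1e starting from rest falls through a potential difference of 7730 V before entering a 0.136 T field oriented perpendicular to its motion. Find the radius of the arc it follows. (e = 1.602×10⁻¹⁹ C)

r ≈ 0.395 m

Acceleration: |q|V = ½mv² ⇒ v = √(2|q|V/m) = √(2·1.602×10⁻¹⁹·7730/2.99×10⁻²⁶) ≈ 2.878×10⁵ m/s.
In the field: r = mv/(|q|B) = (2.99×10⁻²⁶)(2.878×10⁵)/((1.602×10⁻¹⁹)(0.136)) ≈ 0.395 m.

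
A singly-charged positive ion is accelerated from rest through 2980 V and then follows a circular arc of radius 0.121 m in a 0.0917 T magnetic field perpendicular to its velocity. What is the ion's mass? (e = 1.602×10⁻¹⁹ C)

m ≈ 3.31×10⁻²⁷ kg

Combine |q|V = ½mv² and r = mv/(|q|B): eliminate v to get m = qB²r²/(2V).
m = (1.602×10⁻¹⁹)(0.0917)²(0.121)²/(2·2980) ≈ 3.31×10⁻²⁷ kg.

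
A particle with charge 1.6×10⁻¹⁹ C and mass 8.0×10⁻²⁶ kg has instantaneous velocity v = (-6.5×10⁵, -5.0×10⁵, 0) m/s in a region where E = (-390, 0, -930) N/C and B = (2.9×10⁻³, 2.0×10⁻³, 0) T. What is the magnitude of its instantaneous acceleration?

|a| ≈ 1.74×10⁹ m/s²

v×B = (0, 0, 150) N/C.
E + v×B = (-390, 0, -780) N/C.
F = q(E + v×B) = (1.6×10⁻¹⁹ C)·(-390, 0, -780) = (-6.24×10⁻¹⁷, 0, -1.25×10⁻¹⁶) N.
|a| = |F|/m = 1.395×10⁻¹⁶/8.0×10⁻²⁶ ≈ 1.74×10⁹ m/s².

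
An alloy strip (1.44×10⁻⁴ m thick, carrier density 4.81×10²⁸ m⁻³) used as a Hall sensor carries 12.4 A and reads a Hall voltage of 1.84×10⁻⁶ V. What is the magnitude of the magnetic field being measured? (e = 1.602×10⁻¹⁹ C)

B ≈ 0.165 T

From V_H = IB/(n e t), B = V_H n e t / I.
B = (1.84×10⁻⁶)(4.81×10²⁸)(1.602×10⁻¹⁹)(1.44×10⁻⁴)/12.4 ≈ 0.165 T.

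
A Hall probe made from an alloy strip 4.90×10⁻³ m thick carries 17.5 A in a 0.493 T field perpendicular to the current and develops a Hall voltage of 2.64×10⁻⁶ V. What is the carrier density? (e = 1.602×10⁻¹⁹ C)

n ≈ 4.16×10²⁷ m⁻³

From V_H = IB/(n e t), n = IB/(V_H e t).
n = (17.5)(0.493)/((2.64×10⁻⁶)(1.602×10⁻¹⁹)(4.90×10⁻³)) ≈ 4.16×10²⁷ m⁻³.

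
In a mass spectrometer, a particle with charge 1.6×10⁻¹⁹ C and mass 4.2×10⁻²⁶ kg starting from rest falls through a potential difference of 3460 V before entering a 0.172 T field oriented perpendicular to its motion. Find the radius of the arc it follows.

Acceleration: |q|V = ½mv² ⇒ v = √(2|q|V/m) = √(2·1.6×10⁻¹⁹·3460/4.2×10⁻²⁶) ≈ 1.624×10⁵ m/s.
In the field: r = mv/(|q|B) = (4.2×10⁻²⁶)(1.624×10⁵)/((1.6×10⁻¹⁹)(0.172)) ≈ 0.248 m.

r ≈ 0.248 m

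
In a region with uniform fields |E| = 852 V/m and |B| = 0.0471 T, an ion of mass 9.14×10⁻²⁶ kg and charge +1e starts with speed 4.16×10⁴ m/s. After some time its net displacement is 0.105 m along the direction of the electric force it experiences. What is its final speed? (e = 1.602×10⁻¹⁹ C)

v_f ≈ 4.52×10⁴ m/s

B does no work; ΔKE = |q|E d.
½mv_f² = ½mv₀² + |q|Ed = ½(9.14×10⁻²⁶)(4.16×10⁴)² + (1.602×10⁻¹⁹)(852)(0.105) ≈ 7.909×10⁻¹⁷ J + 1.433×10⁻¹⁷ J ≈ 9.342×10⁻¹⁷ J.
v_f = √(2·9.342×10⁻¹⁷/9.14×10⁻²⁶) ≈ 4.52×10⁴ m/s.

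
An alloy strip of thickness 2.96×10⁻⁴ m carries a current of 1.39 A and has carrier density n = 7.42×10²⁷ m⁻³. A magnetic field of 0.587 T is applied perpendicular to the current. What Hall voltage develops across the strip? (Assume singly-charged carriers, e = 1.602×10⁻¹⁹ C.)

V_H ≈ 2.32×10⁻⁶ V

V_H = IB/(n e t).
V_H = (1.39)(0.587)/((7.42×10²⁷)(1.602×10⁻¹⁹)(2.96×10⁻⁴)) ≈ 2.32×10⁻⁶ V.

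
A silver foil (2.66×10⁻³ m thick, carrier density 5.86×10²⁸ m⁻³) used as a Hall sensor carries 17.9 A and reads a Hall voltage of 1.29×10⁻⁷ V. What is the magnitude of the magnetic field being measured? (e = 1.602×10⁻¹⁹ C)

B ≈ 0.180 T

From V_H = IB/(n e t), B = V_H n e t / I.
B = (1.29×10⁻⁷)(5.86×10²⁸)(1.602×10⁻¹⁹)(2.66×10⁻³)/17.9 ≈ 0.180 T.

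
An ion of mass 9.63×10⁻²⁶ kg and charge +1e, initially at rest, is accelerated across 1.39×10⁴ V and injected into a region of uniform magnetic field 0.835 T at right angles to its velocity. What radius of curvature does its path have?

Acceleration: |q|V = ½mv² ⇒ v = √(2|q|V/m) = √(2·1.602×10⁻¹⁹·1.39×10⁴/9.63×10⁻²⁶) ≈ 2.151×10⁵ m/s.
In the field: r = mv/(|q|B) = (9.63×10⁻²⁶)(2.151×10⁵)/((1.602×10⁻¹⁹)(0.835)) ≈ 0.155 m.

r ≈ 0.155 m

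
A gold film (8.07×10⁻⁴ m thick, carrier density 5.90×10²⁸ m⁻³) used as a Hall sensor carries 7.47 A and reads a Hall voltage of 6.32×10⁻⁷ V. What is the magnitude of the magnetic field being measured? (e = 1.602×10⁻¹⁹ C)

B ≈ 0.645 T

From V_H = IB/(n e t), B = V_H n e t / I.
B = (6.32×10⁻⁷)(5.90×10²⁸)(1.602×10⁻¹⁹)(8.07×10⁻⁴)/7.47 ≈ 0.645 T.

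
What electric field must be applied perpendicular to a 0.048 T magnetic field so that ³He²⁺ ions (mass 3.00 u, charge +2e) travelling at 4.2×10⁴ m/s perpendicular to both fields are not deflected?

For straight-line motion qE = qvB, so E = vB.
E = 4.2×10⁴ × 0.048 = 2000 V/m.

E = 2000 V/m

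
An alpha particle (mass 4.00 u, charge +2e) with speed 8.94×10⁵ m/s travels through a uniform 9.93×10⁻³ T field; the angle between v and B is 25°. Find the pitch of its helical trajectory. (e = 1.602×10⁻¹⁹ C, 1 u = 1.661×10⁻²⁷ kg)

v∥ = v cosθ = 8.94×10⁵·cos25° ≈ 8.102×10⁵ m/s.
T = 2πm/(|q|B) = 2π(6.644×10⁻²⁷)/((3.204×10⁻¹⁹)(9.93×10⁻³)) ≈ 1.312×10⁻⁵ s.
pitch = v∥ T = (8.102×10⁵)(1.312×10⁻⁵) ≈ 10.6 m.

p ≈ 10.6 m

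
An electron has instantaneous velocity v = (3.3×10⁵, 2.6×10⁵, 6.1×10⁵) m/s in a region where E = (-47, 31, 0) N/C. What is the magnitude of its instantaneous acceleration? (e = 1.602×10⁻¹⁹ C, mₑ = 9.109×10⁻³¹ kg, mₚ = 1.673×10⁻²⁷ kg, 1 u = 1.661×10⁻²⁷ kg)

|a| ≈ 9.90×10¹² m/s²

Only an electric field acts, so F = qE = (−1.602×10⁻¹⁹ C)·(-47.0, 31.0, 0) = (7.53×10⁻¹⁸, -4.97×10⁻¹⁸, 0) N.
|a| = |F|/m = 9.020×10⁻¹⁸/9.109×10⁻³¹ ≈ 9.90×10¹² m/s².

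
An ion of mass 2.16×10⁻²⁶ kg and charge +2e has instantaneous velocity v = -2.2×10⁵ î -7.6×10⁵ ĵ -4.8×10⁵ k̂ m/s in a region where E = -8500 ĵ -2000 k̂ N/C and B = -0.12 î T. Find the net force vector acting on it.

F ≈ (0, 1.57×10⁻¹⁴, -2.99×10⁻¹⁴) N

v×B = (0, 5.76×10⁴, -9.12×10⁴) N/C.
E + v×B = (0, 4.91×10⁴, -9.32×10⁴) N/C.
F = q(E + v×B) = (3.204×10⁻¹⁹ C)·(0, 4.91×10⁴, -9.32×10⁴) = (0, 1.57×10⁻¹⁴, -2.99×10⁻¹⁴) N.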